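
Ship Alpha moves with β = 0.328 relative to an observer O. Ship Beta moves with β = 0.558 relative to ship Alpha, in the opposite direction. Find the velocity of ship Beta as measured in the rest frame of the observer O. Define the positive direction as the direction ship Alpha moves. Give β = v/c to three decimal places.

β = -0.282

With v = 0.328 and u' = -0.558 (in units of c),
u = (u' + v)/(1 + u'v/c²):
u = (-0.558 + 0.328) / (1 + (-0.558)·0.328) = -0.2300/0.8170 = -0.2815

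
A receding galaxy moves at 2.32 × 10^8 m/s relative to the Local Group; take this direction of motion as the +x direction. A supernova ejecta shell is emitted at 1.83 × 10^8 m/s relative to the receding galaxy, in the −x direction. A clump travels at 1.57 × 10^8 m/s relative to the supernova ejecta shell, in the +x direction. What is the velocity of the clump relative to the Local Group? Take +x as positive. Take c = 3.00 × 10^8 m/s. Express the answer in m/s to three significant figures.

Apply u = (u' + v)/(1 + u'v/c²) successively, working outward toward the Local Group.
(Dividing each given speed by c = 3.00 × 10^8 m/s to work in units of c.)
Start: velocity of the receding galaxy relative to the Local Group = 0.7733c.
Compose with the supernova ejecta shell (u' = -0.610 in the receding galaxy frame): u_1 = (-0.610 + 0.773) / (1 + (-0.610)·0.773) = 0.1633/0.5283 = 0.3092.
Compose with the clump (u' = 0.523 in the supernova ejecta shell frame): u_2 = (0.523 + 0.309) / (1 + 0.523·0.309) = 0.8325/1.1618 = 0.7166.
So u = 0.7166 × 3.00 × 10^8 m/s.

+2.15 × 10^8 m/s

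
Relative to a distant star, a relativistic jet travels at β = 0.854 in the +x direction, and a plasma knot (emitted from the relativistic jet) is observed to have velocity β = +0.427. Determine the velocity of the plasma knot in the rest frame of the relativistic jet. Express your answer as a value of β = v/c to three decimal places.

Invert the composition law: u' = (u − v)/(1 − uv/c²).
u' = (0.427 − 0.854) / (1 − (0.427)(0.854)) = -0.4270/0.6353 = -0.6721.

β = -0.672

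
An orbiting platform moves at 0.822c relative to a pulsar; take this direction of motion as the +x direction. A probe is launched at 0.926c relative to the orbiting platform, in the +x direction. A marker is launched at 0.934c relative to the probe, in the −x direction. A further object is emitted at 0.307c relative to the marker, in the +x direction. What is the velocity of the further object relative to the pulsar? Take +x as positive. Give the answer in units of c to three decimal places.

Apply u = (u' + v)/(1 + u'v/c²) successively, working outward toward the pulsar.
Start: velocity of the orbiting platform relative to the pulsar = 0.8220c.
Compose with the probe (u' = 0.926 in the orbiting platform frame): u_1 = (0.926 + 0.822) / (1 + 0.926·0.822) = 1.7480/1.7612 = 0.9925.
Compose with the marker (u' = -0.934 in the probe frame): u_2 = (-0.934 + 0.993) / (1 + (-0.934)·0.993) = 0.0585/0.0730 = 0.8018.
Compose with the further object (u' = 0.307 in the marker frame): u_3 = (0.307 + 0.802) / (1 + 0.307·0.802) = 1.1088/1.2462 = 0.8898.

+0.890c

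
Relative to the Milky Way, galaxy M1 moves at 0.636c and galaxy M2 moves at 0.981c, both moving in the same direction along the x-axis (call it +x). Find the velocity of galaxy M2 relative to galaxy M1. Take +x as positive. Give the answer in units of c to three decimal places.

+0.917c

β_A = 0.636, β_B = 0.981.
Transform to A's frame with the inverse velocity-addition law: u' = (u − v)/(1 − uv/c²), taking u = β_B and v = β_A.
u' = (0.981 − 0.636) / (1 − (0.636)(0.981)) = 0.3450/0.3761 = 0.9173.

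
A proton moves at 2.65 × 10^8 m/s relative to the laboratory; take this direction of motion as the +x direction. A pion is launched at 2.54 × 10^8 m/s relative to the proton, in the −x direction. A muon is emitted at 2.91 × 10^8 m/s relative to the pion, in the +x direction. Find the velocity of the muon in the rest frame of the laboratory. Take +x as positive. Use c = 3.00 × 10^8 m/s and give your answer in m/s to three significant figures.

+2.93 × 10^8 m/s

Apply u = (u' + v)/(1 + u'v/c²) successively, working outward toward the laboratory.
(Dividing each given speed by c = 3.00 × 10^8 m/s to work in units of c.)
Start: velocity of the proton relative to the laboratory = 0.8833c.
Compose with the pion (u' = -0.847 in the proton frame): u_1 = (-0.847 + 0.883) / (1 + (-0.847)·0.883) = 0.0367/0.2521 = 0.1454.
Compose with the muon (u' = 0.970 in the pion frame): u_2 = (0.970 + 0.145) / (1 + 0.970·0.145) = 1.1154/1.1411 = 0.9775.
So u = 0.9775 × 3.00 × 10^8 m/s.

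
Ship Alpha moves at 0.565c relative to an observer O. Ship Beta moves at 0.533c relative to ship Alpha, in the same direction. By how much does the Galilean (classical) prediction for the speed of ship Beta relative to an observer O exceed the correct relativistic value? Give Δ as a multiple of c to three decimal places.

Galilean: u_cl = 0.533 + 0.565 = 1.0980.
Relativistic: u_rel = (0.533 + 0.565) / (1 + 0.533·0.565) = 1.0980/1.3011 = 0.8439.
Δ = 1.0980 − 0.8439 = 0.2541.
(The classical prediction exceeds c; the relativistic result does not.)

Δ = 0.254c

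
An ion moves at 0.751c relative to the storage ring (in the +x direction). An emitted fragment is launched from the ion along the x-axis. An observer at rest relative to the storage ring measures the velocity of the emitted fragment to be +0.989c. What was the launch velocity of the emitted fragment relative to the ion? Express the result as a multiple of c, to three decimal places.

Invert the composition law: u' = (u − v)/(1 − uv/c²).
u' = (0.989 − 0.751) / (1 − (0.989)(0.751)) = 0.2380/0.2573 = 0.9251.

+0.925c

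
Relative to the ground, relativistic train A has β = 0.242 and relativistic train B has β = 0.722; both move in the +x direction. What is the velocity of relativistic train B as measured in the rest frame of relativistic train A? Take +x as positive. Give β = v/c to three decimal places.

β_A = 0.242, β_B = 0.722.
Transform to A's frame with the inverse velocity-addition law: u' = (u − v)/(1 − uv/c²), taking u = β_B and v = β_A.
u' = (0.722 − 0.242) / (1 − (0.242)(0.722)) = 0.4800/0.8253 = 0.5816.

β = +0.582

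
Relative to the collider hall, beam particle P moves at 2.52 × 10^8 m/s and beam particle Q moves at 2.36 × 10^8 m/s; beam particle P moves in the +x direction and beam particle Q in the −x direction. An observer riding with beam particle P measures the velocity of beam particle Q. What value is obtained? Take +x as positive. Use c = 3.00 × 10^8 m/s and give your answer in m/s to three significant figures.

-2.94 × 10^8 m/s

β_A = 0.840, β_B = -0.787 (dividing each by c = 3.00 × 10^8 m/s).
Transform to A's frame with the inverse velocity-addition law: u' = (u − v)/(1 − uv/c²), taking u = β_B and v = β_A.
u' = (-0.787 − 0.840) / (1 − (0.840)(-0.787)) = -1.6267/1.6608 = -0.9794.
u' = -0.9794 × 3.00 × 10^8 m/s.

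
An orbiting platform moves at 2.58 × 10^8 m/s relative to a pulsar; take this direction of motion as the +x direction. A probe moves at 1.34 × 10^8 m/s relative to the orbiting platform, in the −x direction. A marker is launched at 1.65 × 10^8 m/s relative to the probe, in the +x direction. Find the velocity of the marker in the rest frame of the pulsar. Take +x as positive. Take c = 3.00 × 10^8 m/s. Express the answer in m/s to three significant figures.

Apply u = (u' + v)/(1 + u'v/c²) successively, working outward toward the pulsar.
(Dividing each given speed by c = 3.00 × 10^8 m/s to work in units of c.)
Start: velocity of the orbiting platform relative to the pulsar = 0.8600c.
Compose with the probe (u' = -0.447 in the orbiting platform frame): u_1 = (-0.447 + 0.860) / (1 + (-0.447)·0.860) = 0.4133/0.6159 = 0.6711.
Compose with the marker (u' = 0.550 in the probe frame): u_2 = (0.550 + 0.671) / (1 + 0.550·0.671) = 1.2211/1.3691 = 0.8919.
So u = 0.8919 × 3.00 × 10^8 m/s.

+2.68 × 10^8 m/s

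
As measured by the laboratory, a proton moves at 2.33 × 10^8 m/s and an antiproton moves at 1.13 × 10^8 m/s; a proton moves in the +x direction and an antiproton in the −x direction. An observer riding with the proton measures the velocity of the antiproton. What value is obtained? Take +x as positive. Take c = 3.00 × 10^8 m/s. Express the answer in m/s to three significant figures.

-2.68 × 10^8 m/s

β_A = 0.777, β_B = -0.377 (dividing each by c = 3.00 × 10^8 m/s).
Transform to A's frame with the inverse velocity-addition law: u' = (u − v)/(1 − uv/c²), taking u = β_B and v = β_A.
u' = (-0.377 − 0.777) / (1 − (0.777)(-0.377)) = -1.1533/1.2925 = -0.8923.
u' = -0.8923 × 3.00 × 10^8 m/s.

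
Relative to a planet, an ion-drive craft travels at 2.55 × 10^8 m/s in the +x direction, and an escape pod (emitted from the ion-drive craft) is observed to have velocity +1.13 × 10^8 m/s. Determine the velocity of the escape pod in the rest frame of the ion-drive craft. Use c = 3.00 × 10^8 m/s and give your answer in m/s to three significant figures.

-2.09 × 10^8 m/s

v = 0.850c, u = 0.377c.
Invert the composition law: u' = (u − v)/(1 − uv/c²).
u' = (0.377 − 0.850) / (1 − (0.377)(0.850)) = -0.4733/0.6798 = -0.6962.
u' = -0.6962 × 3.00 × 10^8 m/s.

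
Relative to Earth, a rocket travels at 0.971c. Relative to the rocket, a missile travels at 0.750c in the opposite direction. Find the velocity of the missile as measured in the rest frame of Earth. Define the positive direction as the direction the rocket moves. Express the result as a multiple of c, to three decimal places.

With v = 0.971 and u' = -0.750 (in units of c),
u = (u' + v)/(1 + u'v/c²):
u = (-0.750 + 0.971) / (1 + (-0.750)·0.971) = 0.2210/0.2717 = 0.8132

+0.813c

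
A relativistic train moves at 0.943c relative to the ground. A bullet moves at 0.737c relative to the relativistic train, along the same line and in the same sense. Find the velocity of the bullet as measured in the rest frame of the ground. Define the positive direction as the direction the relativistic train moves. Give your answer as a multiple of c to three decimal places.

With v = 0.943 and u' = 0.737 (in units of c),
u = (u' + v)/(1 + u'v/c²):
u = (0.737 + 0.943) / (1 + 0.737·0.943) = 1.6800/1.6950 = 0.9912

0.991c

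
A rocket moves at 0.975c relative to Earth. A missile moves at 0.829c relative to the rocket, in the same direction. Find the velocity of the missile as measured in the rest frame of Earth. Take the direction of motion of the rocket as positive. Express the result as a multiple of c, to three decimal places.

0.998c

With v = 0.975 and u' = 0.829 (in units of c),
u = (u' + v)/(1 + u'v/c²):
u = (0.829 + 0.975) / (1 + 0.829·0.975) = 1.8040/1.8083 = 0.9976
(Galilean addition would give +1.804c, exceeding c.)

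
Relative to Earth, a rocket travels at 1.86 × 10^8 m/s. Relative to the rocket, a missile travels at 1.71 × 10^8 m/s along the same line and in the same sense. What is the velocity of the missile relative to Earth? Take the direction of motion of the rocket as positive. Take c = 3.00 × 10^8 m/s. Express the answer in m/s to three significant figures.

In units of c (dividing by 3.00 × 10^8 m/s): v = 0.620, u' = 0.570.
u = (u' + v)/(1 + u'v/c²):
u = (0.570 + 0.620) / (1 + 0.570·0.620) = 1.1900/1.3534 = 0.8793
(Galilean addition would give +1.190c, exceeding c.)
Converting back: u = 0.8793 × 3.00 × 10^8 m/s.

2.64 × 10^8 m/s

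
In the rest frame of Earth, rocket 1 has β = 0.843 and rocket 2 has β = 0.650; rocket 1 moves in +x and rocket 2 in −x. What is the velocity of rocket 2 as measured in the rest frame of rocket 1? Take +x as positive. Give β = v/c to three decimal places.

β_A = 0.843, β_B = -0.650.
Transform to A's frame with the inverse velocity-addition law: u' = (u − v)/(1 − uv/c²), taking u = β_B and v = β_A.
u' = (-0.650 − 0.843) / (1 − (0.843)(-0.650)) = -1.4930/1.5479 = -0.9645.

β = -0.965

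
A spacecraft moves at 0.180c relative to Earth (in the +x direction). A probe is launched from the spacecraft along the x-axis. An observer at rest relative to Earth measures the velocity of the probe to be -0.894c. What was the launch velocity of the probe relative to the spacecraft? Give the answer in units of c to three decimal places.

-0.925c

Invert the composition law: u' = (u − v)/(1 − uv/c²).
u' = (-0.894 − 0.180) / (1 − (-0.894)(0.180)) = -1.0740/1.1609 = -0.9251.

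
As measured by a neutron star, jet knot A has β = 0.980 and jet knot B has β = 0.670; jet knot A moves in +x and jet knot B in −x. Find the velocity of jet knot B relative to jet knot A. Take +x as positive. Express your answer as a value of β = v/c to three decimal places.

β = -0.996

β_A = 0.980, β_B = -0.670.
Transform to A's frame with the inverse velocity-addition law: u' = (u − v)/(1 − uv/c²), taking u = β_B and v = β_A.
u' = (-0.670 − 0.980) / (1 − (0.980)(-0.670)) = -1.6500/1.6566 = -0.9960.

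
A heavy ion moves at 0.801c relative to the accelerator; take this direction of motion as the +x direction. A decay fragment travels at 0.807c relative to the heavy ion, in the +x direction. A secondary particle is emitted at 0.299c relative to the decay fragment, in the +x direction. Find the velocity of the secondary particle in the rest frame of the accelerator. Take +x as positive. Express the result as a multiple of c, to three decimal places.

Apply u = (u' + v)/(1 + u'v/c²) successively, working outward toward the accelerator.
Start: velocity of the heavy ion relative to the accelerator = 0.8010c.
Compose with the decay fragment (u' = 0.807 in the heavy ion frame): u_1 = (0.807 + 0.801) / (1 + 0.807·0.801) = 1.6080/1.6464 = 0.9767.
Compose with the secondary particle (u' = 0.299 in the decay fragment frame): u_2 = (0.299 + 0.977) / (1 + 0.299·0.977) = 1.2757/1.2920 = 0.9873.

0.987c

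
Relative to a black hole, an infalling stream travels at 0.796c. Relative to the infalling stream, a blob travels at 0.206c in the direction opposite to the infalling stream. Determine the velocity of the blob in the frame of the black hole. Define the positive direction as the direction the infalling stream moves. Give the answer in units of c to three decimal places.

+0.706c

With v = 0.796 and u' = -0.206 (in units of c),
u = (u' + v)/(1 + u'v/c²):
u = (-0.206 + 0.796) / (1 + (-0.206)·0.796) = 0.5900/0.8360 = 0.7057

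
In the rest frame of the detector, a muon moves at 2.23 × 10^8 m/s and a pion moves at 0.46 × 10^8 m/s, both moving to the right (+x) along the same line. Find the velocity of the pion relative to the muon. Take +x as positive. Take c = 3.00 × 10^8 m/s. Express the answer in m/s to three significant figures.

-2.00 × 10^8 m/s

β_A = 0.743, β_B = 0.153 (dividing each by c = 3.00 × 10^8 m/s).
Transform to A's frame with the inverse velocity-addition law: u' = (u − v)/(1 − uv/c²), taking u = β_B and v = β_A.
u' = (0.153 − 0.743) / (1 − (0.743)(0.153)) = -0.5900/0.8860 = -0.6659.
u' = -0.6659 × 3.00 × 10^8 m/s.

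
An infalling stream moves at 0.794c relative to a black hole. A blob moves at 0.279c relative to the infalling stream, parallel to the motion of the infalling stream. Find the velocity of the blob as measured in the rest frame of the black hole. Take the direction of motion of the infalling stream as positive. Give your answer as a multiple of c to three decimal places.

0.878c

With v = 0.794 and u' = 0.279 (in units of c),
u = (u' + v)/(1 + u'v/c²):
u = (0.279 + 0.794) / (1 + 0.279·0.794) = 1.0730/1.2215 = 0.8784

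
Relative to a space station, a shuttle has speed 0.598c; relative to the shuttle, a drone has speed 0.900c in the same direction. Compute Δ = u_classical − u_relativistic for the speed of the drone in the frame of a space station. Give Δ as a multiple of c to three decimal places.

Galilean: u_cl = 0.900 + 0.598 = 1.4980.
Relativistic: u_rel = (0.900 + 0.598) / (1 + 0.900·0.598) = 1.4980/1.5382 = 0.9739.
Δ = 1.4980 − 0.9739 = 0.5241.
(The classical prediction exceeds c; the relativistic result does not.)

Δ = 0.524c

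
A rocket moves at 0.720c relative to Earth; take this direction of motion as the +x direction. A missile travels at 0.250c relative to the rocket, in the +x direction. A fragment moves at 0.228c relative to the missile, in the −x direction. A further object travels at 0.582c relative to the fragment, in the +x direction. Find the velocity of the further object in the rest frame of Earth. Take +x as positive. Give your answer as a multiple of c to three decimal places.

Apply u = (u' + v)/(1 + u'v/c²) successively, working outward toward Earth.
Start: velocity of the rocket relative to Earth = 0.7200c.
Compose with the missile (u' = 0.250 in the rocket frame): u_1 = (0.250 + 0.720) / (1 + 0.250·0.720) = 0.9700/1.1800 = 0.8220.
Compose with the fragment (u' = -0.228 in the missile frame): u_2 = (-0.228 + 0.822) / (1 + (-0.228)·0.822) = 0.5940/0.8126 = 0.7311.
Compose with the further object (u' = 0.582 in the fragment frame): u_3 = (0.582 + 0.731) / (1 + 0.582·0.731) = 1.3131/1.4255 = 0.9211.

+0.921c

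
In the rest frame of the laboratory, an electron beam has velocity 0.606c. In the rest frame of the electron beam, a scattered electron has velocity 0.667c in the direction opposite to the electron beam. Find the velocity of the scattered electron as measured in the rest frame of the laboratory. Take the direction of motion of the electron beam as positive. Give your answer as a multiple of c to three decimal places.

-0.102c

With v = 0.606 and u' = -0.667 (in units of c),
u = (u' + v)/(1 + u'v/c²):
u = (-0.667 + 0.606) / (1 + (-0.667)·0.606) = -0.0610/0.5958 = -0.1024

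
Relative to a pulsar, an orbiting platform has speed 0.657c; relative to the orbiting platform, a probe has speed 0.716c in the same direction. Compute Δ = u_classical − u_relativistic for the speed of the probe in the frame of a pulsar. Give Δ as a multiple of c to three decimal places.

Galilean: u_cl = 0.716 + 0.657 = 1.3730.
Relativistic: u_rel = (0.716 + 0.657) / (1 + 0.716·0.657) = 1.3730/1.4704 = 0.9338.
Δ = 1.3730 − 0.9338 = 0.4392.
(The classical prediction exceeds c; the relativistic result does not.)

Δ = 0.439c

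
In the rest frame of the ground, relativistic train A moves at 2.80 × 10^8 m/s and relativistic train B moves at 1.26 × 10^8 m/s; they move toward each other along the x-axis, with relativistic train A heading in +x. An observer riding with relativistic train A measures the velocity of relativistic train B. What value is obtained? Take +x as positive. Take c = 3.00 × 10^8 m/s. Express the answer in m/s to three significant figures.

-2.92 × 10^8 m/s

β_A = 0.933, β_B = -0.420 (dividing each by c = 3.00 × 10^8 m/s).
Transform to A's frame with the inverse velocity-addition law: u' = (u − v)/(1 − uv/c²), taking u = β_B and v = β_A.
u' = (-0.420 − 0.933) / (1 − (0.933)(-0.420)) = -1.3533/1.3920 = -0.9722.
u' = -0.9722 × 3.00 × 10^8 m/s.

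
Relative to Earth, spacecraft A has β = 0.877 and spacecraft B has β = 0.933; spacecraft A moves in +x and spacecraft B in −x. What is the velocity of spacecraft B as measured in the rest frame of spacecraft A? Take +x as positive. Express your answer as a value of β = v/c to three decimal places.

β = -0.995

β_A = 0.877, β_B = -0.933.
Transform to A's frame with the inverse velocity-addition law: u' = (u − v)/(1 − uv/c²), taking u = β_B and v = β_A.
u' = (-0.933 − 0.877) / (1 − (0.877)(-0.933)) = -1.8100/1.8182 = -0.9955.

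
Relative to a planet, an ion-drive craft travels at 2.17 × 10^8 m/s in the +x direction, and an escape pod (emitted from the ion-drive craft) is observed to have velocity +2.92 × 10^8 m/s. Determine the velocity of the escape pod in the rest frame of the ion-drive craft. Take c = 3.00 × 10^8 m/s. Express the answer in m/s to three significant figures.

+2.53 × 10^8 m/s

v = 0.723c, u = 0.973c.
Invert the composition law: u' = (u − v)/(1 − uv/c²).
u' = (0.973 − 0.723) / (1 − (0.973)(0.723)) = 0.2500/0.2960 = 0.8447.
u' = 0.8447 × 3.00 × 10^8 m/s.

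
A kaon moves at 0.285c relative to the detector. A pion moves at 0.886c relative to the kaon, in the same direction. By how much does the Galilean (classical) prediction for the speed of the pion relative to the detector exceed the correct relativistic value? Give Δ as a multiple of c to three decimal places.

Δ = 0.236c

Galilean: u_cl = 0.886 + 0.285 = 1.1710.
Relativistic: u_rel = (0.886 + 0.285) / (1 + 0.886·0.285) = 1.1710/1.2525 = 0.9349.
Δ = 1.1710 − 0.9349 = 0.2361.
(The classical prediction exceeds c; the relativistic result does not.)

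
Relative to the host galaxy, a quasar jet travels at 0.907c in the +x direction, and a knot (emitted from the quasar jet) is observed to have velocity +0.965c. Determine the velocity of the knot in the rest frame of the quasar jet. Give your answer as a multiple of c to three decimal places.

Invert the composition law: u' = (u − v)/(1 − uv/c²).
u' = (0.965 − 0.907) / (1 − (0.965)(0.907)) = 0.0580/0.1247 = 0.4649.

+0.465c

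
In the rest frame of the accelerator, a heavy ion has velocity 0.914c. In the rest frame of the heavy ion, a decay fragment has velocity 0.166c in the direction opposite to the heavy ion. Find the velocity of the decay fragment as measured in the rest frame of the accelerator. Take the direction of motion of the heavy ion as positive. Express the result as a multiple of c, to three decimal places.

+0.882c

With v = 0.914 and u' = -0.166 (in units of c),
u = (u' + v)/(1 + u'v/c²):
u = (-0.166 + 0.914) / (1 + (-0.166)·0.914) = 0.7480/0.8483 = 0.8818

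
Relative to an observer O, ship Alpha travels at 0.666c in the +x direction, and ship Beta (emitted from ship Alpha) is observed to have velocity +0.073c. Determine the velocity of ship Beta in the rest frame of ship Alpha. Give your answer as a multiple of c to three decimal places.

Invert the composition law: u' = (u − v)/(1 − uv/c²).
u' = (0.073 − 0.666) / (1 − (0.073)(0.666)) = -0.5930/0.9514 = -0.6233.

-0.623c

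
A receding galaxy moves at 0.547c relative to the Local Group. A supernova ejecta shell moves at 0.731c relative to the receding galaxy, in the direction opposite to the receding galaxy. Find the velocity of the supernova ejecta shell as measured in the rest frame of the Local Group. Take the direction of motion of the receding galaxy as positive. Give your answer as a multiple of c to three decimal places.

-0.307c

With v = 0.547 and u' = -0.731 (in units of c),
u = (u' + v)/(1 + u'v/c²):
u = (-0.731 + 0.547) / (1 + (-0.731)·0.547) = -0.1840/0.6001 = -0.3066
(Galilean addition would give -0.184c.)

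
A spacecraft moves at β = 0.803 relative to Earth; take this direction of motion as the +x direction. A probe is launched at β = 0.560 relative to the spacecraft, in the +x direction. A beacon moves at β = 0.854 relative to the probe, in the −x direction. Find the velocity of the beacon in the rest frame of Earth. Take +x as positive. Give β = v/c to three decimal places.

Apply u = (u' + v)/(1 + u'v/c²) successively, working outward toward Earth.
Start: velocity of the spacecraft relative to Earth = 0.8030c.
Compose with the probe (u' = 0.560 in the spacecraft frame): u_1 = (0.560 + 0.803) / (1 + 0.560·0.803) = 1.3630/1.4497 = 0.9402.
Compose with the beacon (u' = -0.854 in the probe frame): u_2 = (-0.854 + 0.940) / (1 + (-0.854)·0.940) = 0.0862/0.1971 = 0.4375.

β = +0.437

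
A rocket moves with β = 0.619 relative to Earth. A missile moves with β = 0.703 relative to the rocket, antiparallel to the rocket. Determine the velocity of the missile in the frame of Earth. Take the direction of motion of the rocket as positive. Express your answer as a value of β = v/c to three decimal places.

β = -0.149

With v = 0.619 and u' = -0.703 (in units of c),
u = (u' + v)/(1 + u'v/c²):
u = (-0.703 + 0.619) / (1 + (-0.703)·0.619) = -0.0840/0.5648 = -0.1487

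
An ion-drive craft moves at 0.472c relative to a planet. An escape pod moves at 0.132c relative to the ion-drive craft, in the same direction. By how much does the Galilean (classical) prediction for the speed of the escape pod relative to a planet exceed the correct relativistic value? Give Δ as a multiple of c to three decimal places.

Galilean: u_cl = 0.132 + 0.472 = 0.6040.
Relativistic: u_rel = (0.132 + 0.472) / (1 + 0.132·0.472) = 0.6040/1.0623 = 0.5686.
Δ = 0.6040 − 0.5686 = 0.0354.

Δ = 0.035c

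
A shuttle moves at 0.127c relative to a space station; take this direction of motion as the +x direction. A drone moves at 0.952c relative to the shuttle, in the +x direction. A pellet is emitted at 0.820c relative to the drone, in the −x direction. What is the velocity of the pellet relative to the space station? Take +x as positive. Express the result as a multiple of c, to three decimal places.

+0.677c

Apply u = (u' + v)/(1 + u'v/c²) successively, working outward toward the space station.
Start: velocity of the shuttle relative to the space station = 0.1270c.
Compose with the drone (u' = 0.952 in the shuttle frame): u_1 = (0.952 + 0.127) / (1 + 0.952·0.127) = 1.0790/1.1209 = 0.9626.
Compose with the pellet (u' = -0.820 in the drone frame): u_2 = (-0.820 + 0.963) / (1 + (-0.820)·0.963) = 0.1426/0.2107 = 0.6770.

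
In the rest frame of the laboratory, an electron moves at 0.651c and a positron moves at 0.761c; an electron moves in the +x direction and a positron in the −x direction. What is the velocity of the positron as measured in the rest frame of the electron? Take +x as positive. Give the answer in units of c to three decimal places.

β_A = 0.651, β_B = -0.761.
Transform to A's frame with the inverse velocity-addition law: u' = (u − v)/(1 − uv/c²), taking u = β_B and v = β_A.
u' = (-0.761 − 0.651) / (1 − (0.651)(-0.761)) = -1.4120/1.4954 = -0.9442.

-0.944c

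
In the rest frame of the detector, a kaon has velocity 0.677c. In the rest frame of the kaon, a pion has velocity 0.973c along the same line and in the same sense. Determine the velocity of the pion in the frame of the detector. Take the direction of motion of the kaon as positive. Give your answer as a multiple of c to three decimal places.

0.995c

With v = 0.677 and u' = 0.973 (in units of c),
u = (u' + v)/(1 + u'v/c²):
u = (0.973 + 0.677) / (1 + 0.973·0.677) = 1.6500/1.6587 = 0.9947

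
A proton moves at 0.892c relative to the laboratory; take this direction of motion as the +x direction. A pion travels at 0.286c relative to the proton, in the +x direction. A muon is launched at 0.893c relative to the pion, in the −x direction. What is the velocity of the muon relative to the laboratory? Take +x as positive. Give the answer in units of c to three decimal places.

+0.281c

Apply u = (u' + v)/(1 + u'v/c²) successively, working outward toward the laboratory.
Start: velocity of the proton relative to the laboratory = 0.8920c.
Compose with the pion (u' = 0.286 in the proton frame): u_1 = (0.286 + 0.892) / (1 + 0.286·0.892) = 1.1780/1.2551 = 0.9386.
Compose with the muon (u' = -0.893 in the pion frame): u_2 = (-0.893 + 0.939) / (1 + (-0.893)·0.939) = 0.0456/0.1619 = 0.2815.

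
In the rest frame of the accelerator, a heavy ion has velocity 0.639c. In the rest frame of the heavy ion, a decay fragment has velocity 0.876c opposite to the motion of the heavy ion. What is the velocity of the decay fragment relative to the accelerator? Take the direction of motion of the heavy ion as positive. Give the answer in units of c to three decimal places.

-0.538c

With v = 0.639 and u' = -0.876 (in units of c),
u = (u' + v)/(1 + u'v/c²):
u = (-0.876 + 0.639) / (1 + (-0.876)·0.639) = -0.2370/0.4402 = -0.5383
(Galilean addition would give -0.237c.)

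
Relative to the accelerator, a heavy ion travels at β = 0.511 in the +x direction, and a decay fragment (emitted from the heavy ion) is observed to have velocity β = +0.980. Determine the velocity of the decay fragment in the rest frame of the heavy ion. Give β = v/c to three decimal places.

β = +0.939

Invert the composition law: u' = (u − v)/(1 − uv/c²).
u' = (0.980 − 0.511) / (1 − (0.980)(0.511)) = 0.4690/0.4992 = 0.9395.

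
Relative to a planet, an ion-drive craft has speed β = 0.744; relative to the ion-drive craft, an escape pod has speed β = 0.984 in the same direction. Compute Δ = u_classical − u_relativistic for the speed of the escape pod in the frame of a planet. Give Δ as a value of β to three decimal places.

Galilean: u_cl = 0.984 + 0.744 = 1.7280.
Relativistic: u_rel = (0.984 + 0.744) / (1 + 0.984·0.744) = 1.7280/1.7321 = 0.9976.
Δ = 1.7280 − 0.9976 = 0.7304.
(The classical prediction exceeds c; the relativistic result does not.)

Δ = 0.730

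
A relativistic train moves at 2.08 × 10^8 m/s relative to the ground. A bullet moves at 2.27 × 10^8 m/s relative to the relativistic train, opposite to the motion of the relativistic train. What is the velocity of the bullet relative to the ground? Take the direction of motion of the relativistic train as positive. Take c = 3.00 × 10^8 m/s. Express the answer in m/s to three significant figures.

In units of c (dividing by 3.00 × 10^8 m/s): v = 0.693, u' = -0.757.
u = (u' + v)/(1 + u'v/c²):
u = (-0.757 + 0.693) / (1 + (-0.757)·0.693) = -0.0633/0.4754 = -0.1332
Converting back: u = -0.1332 × 3.00 × 10^8 m/s.

-4.00 × 10^7 m/s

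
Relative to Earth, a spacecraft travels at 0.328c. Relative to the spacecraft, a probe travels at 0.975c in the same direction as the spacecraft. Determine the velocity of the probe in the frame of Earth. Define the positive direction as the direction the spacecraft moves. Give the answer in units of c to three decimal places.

0.987c

With v = 0.328 and u' = 0.975 (in units of c),
u = (u' + v)/(1 + u'v/c²):
u = (0.975 + 0.328) / (1 + 0.975·0.328) = 1.3030/1.3198 = 0.9873
(Galilean addition would give +1.303c, exceeding c.)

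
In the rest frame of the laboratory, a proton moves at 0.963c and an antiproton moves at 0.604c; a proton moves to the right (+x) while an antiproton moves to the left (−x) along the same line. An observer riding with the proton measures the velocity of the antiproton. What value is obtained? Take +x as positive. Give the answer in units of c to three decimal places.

β_A = 0.963, β_B = -0.604.
Transform to A's frame with the inverse velocity-addition law: u' = (u − v)/(1 − uv/c²), taking u = β_B and v = β_A.
u' = (-0.604 − 0.963) / (1 − (0.963)(-0.604)) = -1.5670/1.5817 = -0.9907.

-0.991c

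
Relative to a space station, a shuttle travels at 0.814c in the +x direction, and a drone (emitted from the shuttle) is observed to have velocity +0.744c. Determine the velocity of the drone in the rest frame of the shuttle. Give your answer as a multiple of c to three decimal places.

-0.177c

Invert the composition law: u' = (u − v)/(1 − uv/c²).
u' = (0.744 − 0.814) / (1 − (0.744)(0.814)) = -0.0700/0.3944 = -0.1775.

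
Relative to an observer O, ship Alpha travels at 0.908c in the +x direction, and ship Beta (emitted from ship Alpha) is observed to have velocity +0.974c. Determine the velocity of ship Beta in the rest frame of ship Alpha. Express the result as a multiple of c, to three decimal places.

+0.571c

Invert the composition law: u' = (u − v)/(1 − uv/c²).
u' = (0.974 − 0.908) / (1 − (0.974)(0.908)) = 0.0660/0.1156 = 0.5709.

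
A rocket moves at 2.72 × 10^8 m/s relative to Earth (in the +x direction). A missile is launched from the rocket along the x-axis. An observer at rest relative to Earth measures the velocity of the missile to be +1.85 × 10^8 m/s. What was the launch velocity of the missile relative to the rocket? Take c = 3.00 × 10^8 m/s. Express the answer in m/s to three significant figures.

v = 0.907c, u = 0.617c.
Invert the composition law: u' = (u − v)/(1 − uv/c²).
u' = (0.617 − 0.907) / (1 − (0.617)(0.907)) = -0.2900/0.4409 = -0.6578.
u' = -0.6578 × 3.00 × 10^8 m/s.

-1.97 × 10^8 m/s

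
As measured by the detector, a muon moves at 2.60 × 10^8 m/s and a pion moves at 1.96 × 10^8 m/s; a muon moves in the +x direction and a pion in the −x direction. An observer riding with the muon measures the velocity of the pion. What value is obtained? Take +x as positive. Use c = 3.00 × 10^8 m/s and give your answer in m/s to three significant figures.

-2.91 × 10^8 m/s

β_A = 0.867, β_B = -0.653 (dividing each by c = 3.00 × 10^8 m/s).
Transform to A's frame with the inverse velocity-addition law: u' = (u − v)/(1 − uv/c²), taking u = β_B and v = β_A.
u' = (-0.653 − 0.867) / (1 − (0.867)(-0.653)) = -1.5200/1.5662 = -0.9705.
u' = -0.9705 × 3.00 × 10^8 m/s.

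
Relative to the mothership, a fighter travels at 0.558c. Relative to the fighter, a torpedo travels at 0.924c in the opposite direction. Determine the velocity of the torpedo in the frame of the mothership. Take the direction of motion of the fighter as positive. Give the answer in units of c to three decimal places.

-0.756c

With v = 0.558 and u' = -0.924 (in units of c),
u = (u' + v)/(1 + u'v/c²):
u = (-0.924 + 0.558) / (1 + (-0.924)·0.558) = -0.3660/0.4844 = -0.7556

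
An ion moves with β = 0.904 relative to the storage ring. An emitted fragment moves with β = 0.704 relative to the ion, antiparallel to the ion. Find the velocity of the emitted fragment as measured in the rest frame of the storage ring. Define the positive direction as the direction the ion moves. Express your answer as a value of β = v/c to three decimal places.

β = +0.550

With v = 0.904 and u' = -0.704 (in units of c),
u = (u' + v)/(1 + u'v/c²):
u = (-0.704 + 0.904) / (1 + (-0.704)·0.904) = 0.2000/0.3636 = 0.5501
(Galilean addition would give +0.200c.)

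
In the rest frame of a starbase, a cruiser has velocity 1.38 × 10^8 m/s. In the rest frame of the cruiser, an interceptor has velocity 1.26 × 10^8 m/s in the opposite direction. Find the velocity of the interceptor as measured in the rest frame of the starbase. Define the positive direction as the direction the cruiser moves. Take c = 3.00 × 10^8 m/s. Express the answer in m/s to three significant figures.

In units of c (dividing by 3.00 × 10^8 m/s): v = 0.460, u' = -0.420.
u = (u' + v)/(1 + u'v/c²):
u = (-0.420 + 0.460) / (1 + (-0.420)·0.460) = 0.0400/0.8068 = 0.0496
(Galilean addition would give +0.040c.)
Converting back: u = 0.0496 × 3.00 × 10^8 m/s.

+1.49 × 10^7 m/s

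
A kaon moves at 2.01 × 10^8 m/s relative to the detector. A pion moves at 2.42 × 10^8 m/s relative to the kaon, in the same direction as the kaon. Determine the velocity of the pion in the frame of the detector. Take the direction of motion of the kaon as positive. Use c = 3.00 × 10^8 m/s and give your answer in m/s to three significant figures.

In units of c (dividing by 3.00 × 10^8 m/s): v = 0.670, u' = 0.807.
u = (u' + v)/(1 + u'v/c²):
u = (0.807 + 0.670) / (1 + 0.807·0.670) = 1.4767/1.5405 = 0.9586
Converting back: u = 0.9586 × 3.00 × 10^8 m/s.

2.88 × 10^8 m/s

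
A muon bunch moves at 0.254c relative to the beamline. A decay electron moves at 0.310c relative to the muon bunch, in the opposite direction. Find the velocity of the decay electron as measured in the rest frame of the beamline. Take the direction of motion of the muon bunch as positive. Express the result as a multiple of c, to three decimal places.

With v = 0.254 and u' = -0.310 (in units of c),
u = (u' + v)/(1 + u'v/c²):
u = (-0.310 + 0.254) / (1 + (-0.310)·0.254) = -0.0560/0.9213 = -0.0608
(Galilean addition would give -0.056c.)

-0.061c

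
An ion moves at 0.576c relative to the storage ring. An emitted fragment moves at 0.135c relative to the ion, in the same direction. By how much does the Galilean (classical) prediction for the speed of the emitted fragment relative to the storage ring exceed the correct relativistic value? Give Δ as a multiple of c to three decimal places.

Galilean: u_cl = 0.135 + 0.576 = 0.7110.
Relativistic: u_rel = (0.135 + 0.576) / (1 + 0.135·0.576) = 0.7110/1.0778 = 0.6597.
Δ = 0.7110 − 0.6597 = 0.0513.

Δ = 0.051c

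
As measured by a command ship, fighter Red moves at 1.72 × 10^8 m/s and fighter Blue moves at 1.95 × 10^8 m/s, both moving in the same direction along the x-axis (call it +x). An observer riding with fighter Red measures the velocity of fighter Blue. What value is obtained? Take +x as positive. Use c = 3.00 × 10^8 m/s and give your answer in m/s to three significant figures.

+3.67 × 10^7 m/s

β_A = 0.573, β_B = 0.650 (dividing each by c = 3.00 × 10^8 m/s).
Transform to A's frame with the inverse velocity-addition law: u' = (u − v)/(1 − uv/c²), taking u = β_B and v = β_A.
u' = (0.650 − 0.573) / (1 − (0.573)(0.650)) = 0.0767/0.6273 = 0.1222.
u' = 0.1222 × 3.00 × 10^8 m/s.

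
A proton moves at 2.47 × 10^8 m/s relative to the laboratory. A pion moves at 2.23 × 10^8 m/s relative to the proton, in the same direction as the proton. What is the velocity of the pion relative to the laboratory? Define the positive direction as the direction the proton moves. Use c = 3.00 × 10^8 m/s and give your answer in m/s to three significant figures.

2.92 × 10^8 m/s

In units of c (dividing by 3.00 × 10^8 m/s): v = 0.823, u' = 0.743.
u = (u' + v)/(1 + u'v/c²):
u = (0.743 + 0.823) / (1 + 0.743·0.823) = 1.5667/1.6120 = 0.9719
(Galilean addition would give +1.567c, exceeding c.)
Converting back: u = 0.9719 × 3.00 × 10^8 m/s.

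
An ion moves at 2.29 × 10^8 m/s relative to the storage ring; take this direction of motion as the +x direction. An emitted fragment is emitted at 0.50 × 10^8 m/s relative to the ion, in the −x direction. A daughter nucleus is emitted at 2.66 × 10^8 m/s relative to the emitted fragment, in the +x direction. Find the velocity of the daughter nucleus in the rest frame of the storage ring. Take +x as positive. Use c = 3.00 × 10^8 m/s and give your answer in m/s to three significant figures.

+2.93 × 10^8 m/s

Apply u = (u' + v)/(1 + u'v/c²) successively, working outward toward the storage ring.
(Dividing each given speed by c = 3.00 × 10^8 m/s to work in units of c.)
Start: velocity of the ion relative to the storage ring = 0.7633c.
Compose with the emitted fragment (u' = -0.167 in the ion frame): u_1 = (-0.167 + 0.763) / (1 + (-0.167)·0.763) = 0.5967/0.8728 = 0.6836.
Compose with the daughter nucleus (u' = 0.887 in the emitted fragment frame): u_2 = (0.887 + 0.684) / (1 + 0.887·0.684) = 1.5703/1.6062 = 0.9777.
So u = 0.9777 × 3.00 × 10^8 m/s.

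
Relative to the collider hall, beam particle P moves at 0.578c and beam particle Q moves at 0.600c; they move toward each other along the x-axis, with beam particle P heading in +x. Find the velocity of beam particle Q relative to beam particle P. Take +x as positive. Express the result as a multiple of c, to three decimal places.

-0.875c

β_A = 0.578, β_B = -0.600.
Transform to A's frame with the inverse velocity-addition law: u' = (u − v)/(1 − uv/c²), taking u = β_B and v = β_A.
u' = (-0.600 − 0.578) / (1 − (0.578)(-0.600)) = -1.1780/1.3468 = -0.8747.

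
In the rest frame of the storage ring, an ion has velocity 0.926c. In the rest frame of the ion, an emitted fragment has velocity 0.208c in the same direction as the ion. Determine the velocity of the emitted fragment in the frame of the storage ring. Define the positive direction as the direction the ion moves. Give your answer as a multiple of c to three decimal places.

0.951c

With v = 0.926 and u' = 0.208 (in units of c),
u = (u' + v)/(1 + u'v/c²):
u = (0.208 + 0.926) / (1 + 0.208·0.926) = 1.1340/1.1926 = 0.9509
(Galilean addition would give +1.134c, exceeding c.)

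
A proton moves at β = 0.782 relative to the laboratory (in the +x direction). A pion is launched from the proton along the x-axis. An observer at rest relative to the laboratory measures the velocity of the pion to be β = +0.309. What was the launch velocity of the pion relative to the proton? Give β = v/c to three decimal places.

Invert the composition law: u' = (u − v)/(1 − uv/c²).
u' = (0.309 − 0.782) / (1 − (0.309)(0.782)) = -0.4730/0.7584 = -0.6237.

β = -0.624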